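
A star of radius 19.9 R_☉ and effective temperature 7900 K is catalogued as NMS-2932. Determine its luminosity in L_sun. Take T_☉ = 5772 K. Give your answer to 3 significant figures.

1.39×10^3 L_sun

L/L_☉ = (R/R_☉)² (T/T_☉)⁴ = (19.9)² × (7900/5772)⁴
       = 396.0 × (1.369)⁴ = 396.0 × 3.509 = 1390.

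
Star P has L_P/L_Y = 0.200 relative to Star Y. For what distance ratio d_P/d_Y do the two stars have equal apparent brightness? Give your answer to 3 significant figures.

0.447

Equal flux requires L_P/d_P² = L_Y/d_Y², so d_P/d_Y = √(L_P/L_Y)
= √(0.200) = 0.4472.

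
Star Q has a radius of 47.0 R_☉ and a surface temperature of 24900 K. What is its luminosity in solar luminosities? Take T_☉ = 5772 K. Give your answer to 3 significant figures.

7.65×10^5 solar luminosities

L/L_☉ = (R/R_☉)² (T/T_☉)⁴ = (47.0)² × (24900/5772)⁴
       = 2209 × (4.314)⁴ = 2209 × 346.3 = 7.650×10^5.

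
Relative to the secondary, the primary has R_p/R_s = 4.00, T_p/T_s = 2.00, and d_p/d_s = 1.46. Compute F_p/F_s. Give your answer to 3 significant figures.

L_p/L_s = (R_p/R_s)²(T_p/T_s)⁴ = (4.00)² × (2.00)⁴ = 256.0.
F_p/F_s = (L_p/L_s)/(d_p/d_s)² = 256.0 / (1.46)² = 120.1.

120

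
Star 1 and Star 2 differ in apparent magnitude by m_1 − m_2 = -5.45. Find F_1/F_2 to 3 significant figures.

151

F_1/F_2 = 10^(−(m_1 − m_2)/2.5) = 10^(5.45/2.5) = 10^2.180 = 151.4.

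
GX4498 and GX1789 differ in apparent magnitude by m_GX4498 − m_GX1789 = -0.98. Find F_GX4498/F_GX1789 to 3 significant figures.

F_GX4498/F_GX1789 = 10^(−(m_GX4498 − m_GX1789)/2.5) = 10^(0.98/2.5) = 10^0.392 = 2.466.

2.47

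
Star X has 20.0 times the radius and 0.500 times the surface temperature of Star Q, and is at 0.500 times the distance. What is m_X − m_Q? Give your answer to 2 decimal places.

L_X/L_Q = (20.0)²(0.500)⁴ = 25.00.
F_X/F_Q = (L_X/L_Q)/(d_X/d_Q)² = 25.00/0.2500 = 100.0.
m_X − m_Q = −2.5 log₁₀(100.0) = -5.00.

-5.00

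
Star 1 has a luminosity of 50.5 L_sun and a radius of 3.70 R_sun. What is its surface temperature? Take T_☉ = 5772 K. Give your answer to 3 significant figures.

8.00×10^3 K

T/T_☉ = (L/L_☉)^(1/4) / (R/R_☉)^(1/2)
T = 5772 × (50.5)^(1/4) / √(3.70) = 5772 × 2.666 / 1.924 = 7999 K.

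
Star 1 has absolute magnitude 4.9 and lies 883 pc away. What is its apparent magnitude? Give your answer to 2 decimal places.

14.63

m = M + 5 log₁₀(d/10 pc) = 4.9 + 5 log₁₀(883/10)
  = 4.9 + 5 × 1.946 = 4.9 + 9.73 = 14.63.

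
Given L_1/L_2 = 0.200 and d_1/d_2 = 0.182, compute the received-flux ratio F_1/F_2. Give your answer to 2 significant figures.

F = L/(4πd²), so F_1/F_2 = (L_1/L_2) / (d_1/d_2)²
= 0.200 / (0.182)² = 0.200 / 0.03312 = 6.038.

6.0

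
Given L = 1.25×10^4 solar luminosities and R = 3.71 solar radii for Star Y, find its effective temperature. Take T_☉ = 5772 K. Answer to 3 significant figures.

3.17×10^4 K

T/T_☉ = (L/L_☉)^(1/4) / (R/R_☉)^(1/2)
T = 5772 × (1.25×10^4)^(1/4) / √(3.71) = 5772 × 10.57 / 1.926 = 3.169×10^4 K.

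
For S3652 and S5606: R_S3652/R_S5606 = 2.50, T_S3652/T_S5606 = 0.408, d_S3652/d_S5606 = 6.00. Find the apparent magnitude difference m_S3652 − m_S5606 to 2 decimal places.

L_S3652/L_S5606 = (2.50)²(0.408)⁴ = 0.1732.
F_S3652/F_S5606 = (L_S3652/L_S5606)/(d_S3652/d_S5606)² = 0.1732/36.00 = 0.004811.
m_S3652 − m_S5606 = −2.5 log₁₀(0.004811) = 5.79.

5.79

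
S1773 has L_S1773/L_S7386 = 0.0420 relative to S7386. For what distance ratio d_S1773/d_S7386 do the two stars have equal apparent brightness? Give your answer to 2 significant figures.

0.20

Equal flux requires L_S1773/d_S1773² = L_S7386/d_S7386², so d_S1773/d_S7386 = √(L_S1773/L_S7386)
= √(0.0420) = 0.2049.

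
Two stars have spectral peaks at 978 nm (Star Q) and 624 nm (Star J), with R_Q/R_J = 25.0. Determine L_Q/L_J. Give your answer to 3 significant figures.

Wien's law gives T ∝ 1/λ_max, so T_Q/T_J = λ_J/λ_Q = 624/978 = 0.6380.
Then L ∝ R²T⁴ gives L_Q/L_J = (25.0)² × (0.6380)⁴ = 625.0 × 0.1657 = 103.6.

104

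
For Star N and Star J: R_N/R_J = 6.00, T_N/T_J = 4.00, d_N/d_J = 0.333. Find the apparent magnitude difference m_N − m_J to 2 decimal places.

L_N/L_J = (6.00)²(4.00)⁴ = 9216.
F_N/F_J = (L_N/L_J)/(d_N/d_J)² = 9216/0.1109 = 8.311×10^4.
m_N − m_J = −2.5 log₁₀(8.311×10^4) = -12.30.

-12.30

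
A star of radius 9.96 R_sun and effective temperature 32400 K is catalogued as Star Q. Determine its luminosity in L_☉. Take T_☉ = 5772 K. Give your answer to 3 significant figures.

L/L_☉ = (R/R_☉)² (T/T_☉)⁴ = (9.96)² × (32400/5772)⁴
       = 99.20 × (5.613)⁴ = 99.20 × 992.8 = 9.849×10^4.

9.85×10^4 L_☉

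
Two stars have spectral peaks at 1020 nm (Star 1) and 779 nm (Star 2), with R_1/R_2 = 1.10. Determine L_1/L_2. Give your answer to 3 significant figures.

0.412

Wien's law gives T ∝ 1/λ_max, so T_1/T_2 = λ_2/λ_1 = 779/1020 = 0.7637.
Then L ∝ R²T⁴ gives L_1/L_2 = (1.10)² × (0.7637)⁴ = 1.210 × 0.3402 = 0.4117.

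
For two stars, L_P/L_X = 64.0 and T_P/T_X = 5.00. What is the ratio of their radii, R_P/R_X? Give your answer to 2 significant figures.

0.32

L ∝ R²T⁴ gives R ∝ √L / T², so
R_P/R_X = √(64.0) / (5.00)² = 8.000 / 25.00 = 0.3200.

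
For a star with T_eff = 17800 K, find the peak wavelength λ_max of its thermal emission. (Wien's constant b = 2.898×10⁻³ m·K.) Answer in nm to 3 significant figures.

λ_max = b/T = 2.898×10⁻³ / 17800 = 1.63×10^-7 m = 162.8 nm.

163 nm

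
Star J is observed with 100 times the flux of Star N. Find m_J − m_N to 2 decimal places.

m_J − m_N = −2.5 log₁₀(F_J/F_N) = −2.5 log₁₀(100) = −2.5 × (2.000) = -5.000.

-5.00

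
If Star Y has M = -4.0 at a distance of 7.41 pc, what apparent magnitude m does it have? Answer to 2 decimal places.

-4.65

m = M + 5 log₁₀(d/10 pc) = -4.0 + 5 log₁₀(7.41/10)
  = -4.0 + 5 × -0.130 = -4.0 + -0.65 = -4.65.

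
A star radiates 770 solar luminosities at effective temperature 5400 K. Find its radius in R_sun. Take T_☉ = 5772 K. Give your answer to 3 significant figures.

31.7 R_sun

R/R_☉ = √(L/L_☉) / (T/T_☉)² = √(770) / (0.9356)²
       = 27.75 / 0.8753 = 31.70.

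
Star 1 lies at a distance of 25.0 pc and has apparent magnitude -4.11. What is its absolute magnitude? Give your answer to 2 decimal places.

-6.10

M = m − 5 log₁₀(d/10 pc) = -4.11 − 5 log₁₀(25.0/10)
  = -4.11 − 5 × 0.398 = -4.11 − 1.99 = -6.10.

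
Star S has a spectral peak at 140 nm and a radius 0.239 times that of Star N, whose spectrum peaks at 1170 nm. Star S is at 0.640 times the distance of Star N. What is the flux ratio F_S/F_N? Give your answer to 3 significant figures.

Wien's law: T_S/T_N = λ_N/λ_S = 1170/140 = 8.357.
L_S/L_N = (R_S/R_N)²(T_S/T_N)⁴ = (0.239)²(8.357)⁴ = 278.6.
F_S/F_N = (L_S/L_N)/(d_S/d_N)² = 278.6/(0.640)² = 680.2.

680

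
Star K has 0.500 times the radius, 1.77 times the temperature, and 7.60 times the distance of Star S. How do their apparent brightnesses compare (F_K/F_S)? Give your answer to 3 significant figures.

0.0425

L_K/L_S = (R_K/R_S)²(T_K/T_S)⁴ = (0.500)² × (1.77)⁴ = 2.454.
F_K/F_S = (L_K/L_S)/(d_K/d_S)² = 2.454 / (7.60)² = 0.04248.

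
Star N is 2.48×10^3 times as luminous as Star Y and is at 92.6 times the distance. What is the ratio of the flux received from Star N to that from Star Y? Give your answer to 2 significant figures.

F = L/(4πd²), so F_N/F_Y = (L_N/L_Y) / (d_N/d_Y)²
= 2.48×10^3 / (92.6)² = 2.48×10^3 / 8575 = 0.2892.

0.29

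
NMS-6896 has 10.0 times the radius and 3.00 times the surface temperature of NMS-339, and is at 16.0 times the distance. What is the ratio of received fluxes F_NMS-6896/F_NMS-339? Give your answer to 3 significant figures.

31.6

L_NMS-6896/L_NMS-339 = (R_NMS-6896/R_NMS-339)²(T_NMS-6896/T_NMS-339)⁴ = (10.0)² × (3.00)⁴ = 8100.
F_NMS-6896/F_NMS-339 = (L_NMS-6896/L_NMS-339)/(d_NMS-6896/d_NMS-339)² = 8100 / (16.0)² = 31.64.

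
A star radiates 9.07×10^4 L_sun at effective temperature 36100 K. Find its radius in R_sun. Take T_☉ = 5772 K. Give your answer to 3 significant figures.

7.70 R_sun

R/R_☉ = √(L/L_☉) / (T/T_☉)² = √(9.07×10^4) / (6.254)²
       = 301.2 / 39.12 = 7.699.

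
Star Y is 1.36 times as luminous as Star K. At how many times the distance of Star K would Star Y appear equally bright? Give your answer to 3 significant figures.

Equal flux requires L_Y/d_Y² = L_K/d_K², so d_Y/d_K = √(L_Y/L_K)
= √(1.36) = 1.166.

1.17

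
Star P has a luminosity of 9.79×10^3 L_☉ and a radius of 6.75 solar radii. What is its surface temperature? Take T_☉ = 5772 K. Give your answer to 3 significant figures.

T/T_☉ = (L/L_☉)^(1/4) / (R/R_☉)^(1/2)
T = 5772 × (9.79×10^3)^(1/4) / √(6.75) = 5772 × 9.947 / 2.598 = 2.210×10^4 K.

2.21×10^4 K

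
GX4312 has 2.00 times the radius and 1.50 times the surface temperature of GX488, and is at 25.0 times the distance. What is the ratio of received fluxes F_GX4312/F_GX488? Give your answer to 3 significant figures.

L_GX4312/L_GX488 = (R_GX4312/R_GX488)²(T_GX4312/T_GX488)⁴ = (2.00)² × (1.50)⁴ = 20.25.
F_GX4312/F_GX488 = (L_GX4312/L_GX488)/(d_GX4312/d_GX488)² = 20.25 / (25.0)² = 0.03240.

0.0324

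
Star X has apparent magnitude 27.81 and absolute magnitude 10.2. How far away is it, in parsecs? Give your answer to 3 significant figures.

3.33×10^4 pc

m − M = 5 log₁₀(d/10 pc)
27.81 − (10.2) = 17.61 = 5 log₁₀(d/10)
d = 10 × 10^(17.61/5) = 10 × 10^3.522 = 3.327×10^4 pc.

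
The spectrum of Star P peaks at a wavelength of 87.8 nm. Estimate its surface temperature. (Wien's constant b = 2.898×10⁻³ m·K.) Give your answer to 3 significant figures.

3.30×10^4 K

T = b/λ_max = 2.898×10⁻³ / (87.8×10⁻⁹) = 3.301×10^4 K.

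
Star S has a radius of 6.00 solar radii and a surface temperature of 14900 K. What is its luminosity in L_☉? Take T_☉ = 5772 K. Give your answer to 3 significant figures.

L/L_☉ = (R/R_☉)² (T/T_☉)⁴ = (6.00)² × (14900/5772)⁴
       = 36.00 × (2.581)⁴ = 36.00 × 44.41 = 1599.

1.60×10^3 L_☉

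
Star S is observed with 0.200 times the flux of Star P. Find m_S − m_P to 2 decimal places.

m_S − m_P = −2.5 log₁₀(F_S/F_P) = −2.5 log₁₀(0.200) = −2.5 × (-0.699) = 1.747.

1.75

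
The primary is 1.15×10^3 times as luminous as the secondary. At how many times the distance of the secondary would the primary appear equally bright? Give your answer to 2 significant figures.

Equal flux requires L_p/d_p² = L_s/d_s², so d_p/d_s = √(L_p/L_s)
= √(1.15×10^3) = 33.91.

34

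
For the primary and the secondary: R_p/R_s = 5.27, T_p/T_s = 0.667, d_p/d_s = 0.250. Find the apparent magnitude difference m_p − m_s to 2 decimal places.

L_p/L_s = (5.27)²(0.667)⁴ = 5.497.
F_p/F_s = (L_p/L_s)/(d_p/d_s)² = 5.497/0.06250 = 87.95.
m_p − m_s = −2.5 log₁₀(87.95) = -4.86.

-4.86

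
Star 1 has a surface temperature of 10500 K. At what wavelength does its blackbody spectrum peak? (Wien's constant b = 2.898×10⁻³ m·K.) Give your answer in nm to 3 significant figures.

276 nm

λ_max = b/T = 2.898×10⁻³ / 10500 = 2.76×10^-7 m = 276.0 nm.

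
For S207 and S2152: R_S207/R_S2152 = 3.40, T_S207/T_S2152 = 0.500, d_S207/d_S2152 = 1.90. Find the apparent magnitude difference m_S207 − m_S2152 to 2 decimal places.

L_S207/L_S2152 = (3.40)²(0.500)⁴ = 0.7225.
F_S207/F_S2152 = (L_S207/L_S2152)/(d_S207/d_S2152)² = 0.7225/3.610 = 0.2001.
m_S207 − m_S2152 = −2.5 log₁₀(0.2001) = 1.75.

1.75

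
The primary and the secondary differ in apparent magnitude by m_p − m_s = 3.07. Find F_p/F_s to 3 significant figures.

F_p/F_s = 10^(−(m_p − m_s)/2.5) = 10^(-3.07/2.5) = 10^-1.228 = 0.05916.

0.0592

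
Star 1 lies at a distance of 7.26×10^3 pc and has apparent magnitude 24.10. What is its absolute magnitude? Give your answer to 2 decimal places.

M = m − 5 log₁₀(d/10 pc) = 24.10 − 5 log₁₀(7.26×10^3/10)
  = 24.10 − 5 × 2.861 = 24.10 − 14.30 = 9.80.

9.80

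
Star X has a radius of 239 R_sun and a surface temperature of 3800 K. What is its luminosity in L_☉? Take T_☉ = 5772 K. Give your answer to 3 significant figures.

L/L_☉ = (R/R_☉)² (T/T_☉)⁴ = (239)² × (3800/5772)⁴
       = 5.712×10^4 × (0.6584)⁴ = 5.712×10^4 × 0.1879 = 1.073×10^4.

1.07×10^4 L_☉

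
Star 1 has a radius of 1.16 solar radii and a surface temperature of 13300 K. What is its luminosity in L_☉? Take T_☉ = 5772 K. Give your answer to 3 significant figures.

37.9 L_☉

L/L_☉ = (R/R_☉)² (T/T_☉)⁴ = (1.16)² × (13300/5772)⁴
       = 1.346 × (2.304)⁴ = 1.346 × 28.19 = 37.93.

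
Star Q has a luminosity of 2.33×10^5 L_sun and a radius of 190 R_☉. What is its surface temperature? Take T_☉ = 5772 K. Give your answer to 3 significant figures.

T/T_☉ = (L/L_☉)^(1/4) / (R/R_☉)^(1/2)
T = 5772 × (2.33×10^5)^(1/4) / √(190) = 5772 × 21.97 / 13.78 = 9200 K.

9.20×10^3 K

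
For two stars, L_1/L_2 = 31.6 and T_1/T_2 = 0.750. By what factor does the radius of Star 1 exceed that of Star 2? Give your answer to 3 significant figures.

9.99

L ∝ R²T⁴ gives R ∝ √L / T², so
R_1/R_2 = √(31.6) / (0.750)² = 5.621 / 0.5625 = 9.994.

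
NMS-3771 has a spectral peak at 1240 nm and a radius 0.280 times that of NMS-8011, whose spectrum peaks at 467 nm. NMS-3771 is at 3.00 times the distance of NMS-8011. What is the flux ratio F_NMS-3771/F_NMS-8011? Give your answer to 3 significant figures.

1.75×10^-4

Wien's law: T_NMS-3771/T_NMS-8011 = λ_NMS-8011/λ_NMS-3771 = 467/1240 = 0.3766.
L_NMS-3771/L_NMS-8011 = (R_NMS-3771/R_NMS-8011)²(T_NMS-3771/T_NMS-8011)⁴ = (0.280)²(0.3766)⁴ = 0.001577.
F_NMS-3771/F_NMS-8011 = (L_NMS-3771/L_NMS-8011)/(d_NMS-3771/d_NMS-8011)² = 0.001577/(3.00)² = 1.752×10^-4.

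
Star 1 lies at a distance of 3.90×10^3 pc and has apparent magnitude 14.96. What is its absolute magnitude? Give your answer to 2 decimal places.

M = m − 5 log₁₀(d/10 pc) = 14.96 − 5 log₁₀(3.90×10^3/10)
  = 14.96 − 5 × 2.591 = 14.96 − 12.96 = 2.00.

2.00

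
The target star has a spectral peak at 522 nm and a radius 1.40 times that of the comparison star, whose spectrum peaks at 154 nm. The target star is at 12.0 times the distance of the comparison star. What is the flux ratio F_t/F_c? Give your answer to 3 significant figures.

Wien's law: T_t/T_c = λ_c/λ_t = 154/522 = 0.2950.
L_t/L_c = (R_t/R_c)²(T_t/T_c)⁴ = (1.40)²(0.2950)⁴ = 0.01485.
F_t/F_c = (L_t/L_c)/(d_t/d_c)² = 0.01485/(12.0)² = 1.031×10^-4.

1.03×10^-4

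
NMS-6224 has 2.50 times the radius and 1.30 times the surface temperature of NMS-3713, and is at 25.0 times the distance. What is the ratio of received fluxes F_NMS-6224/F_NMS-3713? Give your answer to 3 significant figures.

L_NMS-6224/L_NMS-3713 = (R_NMS-6224/R_NMS-3713)²(T_NMS-6224/T_NMS-3713)⁴ = (2.50)² × (1.30)⁴ = 17.85.
F_NMS-6224/F_NMS-3713 = (L_NMS-6224/L_NMS-3713)/(d_NMS-6224/d_NMS-3713)² = 17.85 / (25.0)² = 0.02856.

0.0286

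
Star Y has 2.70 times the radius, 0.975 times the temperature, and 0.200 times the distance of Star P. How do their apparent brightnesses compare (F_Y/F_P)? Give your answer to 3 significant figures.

L_Y/L_P = (R_Y/R_P)²(T_Y/T_P)⁴ = (2.70)² × (0.975)⁴ = 6.588.
F_Y/F_P = (L_Y/L_P)/(d_Y/d_P)² = 6.588 / (0.200)² = 164.7.

165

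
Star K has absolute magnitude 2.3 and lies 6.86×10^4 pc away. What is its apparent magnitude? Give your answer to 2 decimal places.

21.48

m = M + 5 log₁₀(d/10 pc) = 2.3 + 5 log₁₀(6.86×10^4/10)
  = 2.3 + 5 × 3.836 = 2.3 + 19.18 = 21.48.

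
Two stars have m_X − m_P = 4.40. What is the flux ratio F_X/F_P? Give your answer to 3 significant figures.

F_X/F_P = 10^(−(m_X − m_P)/2.5) = 10^(-4.40/2.5) = 10^-1.760 = 0.01738.

0.0174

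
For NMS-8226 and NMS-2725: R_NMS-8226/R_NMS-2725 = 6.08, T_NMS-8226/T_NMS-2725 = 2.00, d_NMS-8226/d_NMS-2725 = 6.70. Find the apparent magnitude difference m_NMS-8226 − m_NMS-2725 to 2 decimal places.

L_NMS-8226/L_NMS-2725 = (6.08)²(2.00)⁴ = 591.5.
F_NMS-8226/F_NMS-2725 = (L_NMS-8226/L_NMS-2725)/(d_NMS-8226/d_NMS-2725)² = 591.5/44.89 = 13.18.
m_NMS-8226 − m_NMS-2725 = −2.5 log₁₀(13.18) = -2.80.

-2.80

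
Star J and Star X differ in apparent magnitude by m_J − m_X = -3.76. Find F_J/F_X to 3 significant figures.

F_J/F_X = 10^(−(m_J − m_X)/2.5) = 10^(3.76/2.5) = 10^1.504 = 31.92.

31.9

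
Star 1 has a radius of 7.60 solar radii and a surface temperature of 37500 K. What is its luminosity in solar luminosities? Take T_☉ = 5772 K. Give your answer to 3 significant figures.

1.03×10^5 solar luminosities

L/L_☉ = (R/R_☉)² (T/T_☉)⁴ = (7.60)² × (37500/5772)⁴
       = 57.76 × (6.497)⁴ = 57.76 × 1782 = 1.029×10^5.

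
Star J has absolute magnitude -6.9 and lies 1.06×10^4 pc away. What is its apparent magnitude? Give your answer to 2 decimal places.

m = M + 5 log₁₀(d/10 pc) = -6.9 + 5 log₁₀(1.06×10^4/10)
  = -6.9 + 5 × 3.025 = -6.9 + 15.13 = 8.23.

8.23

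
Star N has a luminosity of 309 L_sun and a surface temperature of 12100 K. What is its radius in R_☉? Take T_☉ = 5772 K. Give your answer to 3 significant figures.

R/R_☉ = √(L/L_☉) / (T/T_☉)² = √(309) / (2.096)²
       = 17.58 / 4.395 = 4.000.

4.00 R_☉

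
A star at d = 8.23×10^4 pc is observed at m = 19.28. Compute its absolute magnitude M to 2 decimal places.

M = m − 5 log₁₀(d/10 pc) = 19.28 − 5 log₁₀(8.23×10^4/10)
  = 19.28 − 5 × 3.915 = 19.28 − 19.58 = -0.30.

-0.30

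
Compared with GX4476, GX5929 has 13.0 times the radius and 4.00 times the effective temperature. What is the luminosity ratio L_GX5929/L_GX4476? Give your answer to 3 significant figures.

4.33×10^4

From the Stefan–Boltzmann law, L ∝ R²T⁴, so
L_GX5929/L_GX4476 = (R_GX5929/R_GX4476)² (T_GX5929/T_GX4476)⁴ = (13.0)² × (4.00)⁴ = 169.0 × 256.0 = 4.326×10^4.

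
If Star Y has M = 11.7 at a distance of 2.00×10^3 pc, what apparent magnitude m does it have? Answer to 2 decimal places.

23.21

m = M + 5 log₁₀(d/10 pc) = 11.7 + 5 log₁₀(2.00×10^3/10)
  = 11.7 + 5 × 2.301 = 11.7 + 11.51 = 23.21.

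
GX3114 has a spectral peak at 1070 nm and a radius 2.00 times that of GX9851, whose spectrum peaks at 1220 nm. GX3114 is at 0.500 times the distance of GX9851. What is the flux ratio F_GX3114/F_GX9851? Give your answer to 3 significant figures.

27.0

Wien's law: T_GX3114/T_GX9851 = λ_GX9851/λ_GX3114 = 1220/1070 = 1.140.
L_GX3114/L_GX9851 = (R_GX3114/R_GX9851)²(T_GX3114/T_GX9851)⁴ = (2.00)²(1.140)⁴ = 6.760.
F_GX3114/F_GX9851 = (L_GX3114/L_GX9851)/(d_GX3114/d_GX9851)² = 6.760/(0.500)² = 27.04.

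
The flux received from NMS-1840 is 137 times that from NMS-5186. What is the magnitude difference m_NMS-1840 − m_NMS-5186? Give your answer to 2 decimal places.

m_NMS-1840 − m_NMS-5186 = −2.5 log₁₀(F_NMS-1840/F_NMS-5186) = −2.5 log₁₀(137) = −2.5 × (2.137) = -5.342.

-5.34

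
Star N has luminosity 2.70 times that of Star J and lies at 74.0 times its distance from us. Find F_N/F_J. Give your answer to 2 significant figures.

4.9×10^-4

F = L/(4πd²), so F_N/F_J = (L_N/L_J) / (d_N/d_J)²
= 2.70 / (74.0)² = 2.70 / 5476 = 4.931×10^-4.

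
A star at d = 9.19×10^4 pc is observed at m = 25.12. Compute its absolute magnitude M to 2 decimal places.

5.30

M = m − 5 log₁₀(d/10 pc) = 25.12 − 5 log₁₀(9.19×10^4/10)
  = 25.12 − 5 × 3.963 = 25.12 − 19.82 = 5.30.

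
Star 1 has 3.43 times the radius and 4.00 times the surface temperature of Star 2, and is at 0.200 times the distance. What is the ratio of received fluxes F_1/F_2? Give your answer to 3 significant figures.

L_1/L_2 = (R_1/R_2)²(T_1/T_2)⁴ = (3.43)² × (4.00)⁴ = 3012.
F_1/F_2 = (L_1/L_2)/(d_1/d_2)² = 3012 / (0.200)² = 7.530×10^4.

7.53×10^4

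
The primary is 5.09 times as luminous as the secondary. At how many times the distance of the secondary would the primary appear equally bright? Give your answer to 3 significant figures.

2.26

Equal flux requires L_p/d_p² = L_s/d_s², so d_p/d_s = √(L_p/L_s)
= √(5.09) = 2.256.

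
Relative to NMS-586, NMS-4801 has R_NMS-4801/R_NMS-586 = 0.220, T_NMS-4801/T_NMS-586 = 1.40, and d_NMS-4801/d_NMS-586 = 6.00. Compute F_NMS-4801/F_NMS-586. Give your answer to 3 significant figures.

L_NMS-4801/L_NMS-586 = (R_NMS-4801/R_NMS-586)²(T_NMS-4801/T_NMS-586)⁴ = (0.220)² × (1.40)⁴ = 0.1859.
F_NMS-4801/F_NMS-586 = (L_NMS-4801/L_NMS-586)/(d_NMS-4801/d_NMS-586)² = 0.1859 / (6.00)² = 0.005165.

0.00516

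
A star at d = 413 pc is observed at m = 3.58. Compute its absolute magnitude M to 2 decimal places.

M = m − 5 log₁₀(d/10 pc) = 3.58 − 5 log₁₀(413/10)
  = 3.58 − 5 × 1.616 = 3.58 − 8.08 = -4.50.

-4.50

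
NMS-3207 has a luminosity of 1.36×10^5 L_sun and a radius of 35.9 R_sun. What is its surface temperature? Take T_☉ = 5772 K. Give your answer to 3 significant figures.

T/T_☉ = (L/L_☉)^(1/4) / (R/R_☉)^(1/2)
T = 5772 × (1.36×10^5)^(1/4) / √(35.9) = 5772 × 19.20 / 5.992 = 1.850×10^4 K.

1.85×10^4 K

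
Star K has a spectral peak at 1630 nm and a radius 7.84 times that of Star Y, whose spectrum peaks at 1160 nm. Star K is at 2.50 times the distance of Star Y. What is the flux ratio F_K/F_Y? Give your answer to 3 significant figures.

2.52

Wien's law: T_K/T_Y = λ_Y/λ_K = 1160/1630 = 0.7117.
L_K/L_Y = (R_K/R_Y)²(T_K/T_Y)⁴ = (7.84)²(0.7117)⁴ = 15.77.
F_K/F_Y = (L_K/L_Y)/(d_K/d_Y)² = 15.77/(2.50)² = 2.523.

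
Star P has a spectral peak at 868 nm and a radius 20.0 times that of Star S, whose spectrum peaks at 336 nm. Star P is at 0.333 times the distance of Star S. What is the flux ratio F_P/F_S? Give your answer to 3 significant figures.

81.0

Wien's law: T_P/T_S = λ_S/λ_P = 336/868 = 0.3871.
L_P/L_S = (R_P/R_S)²(T_P/T_S)⁴ = (20.0)²(0.3871)⁴ = 8.981.
F_P/F_S = (L_P/L_S)/(d_P/d_S)² = 8.981/(0.333)² = 80.99.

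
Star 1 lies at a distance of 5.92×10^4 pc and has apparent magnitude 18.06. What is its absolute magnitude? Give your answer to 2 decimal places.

-0.80

M = m − 5 log₁₀(d/10 pc) = 18.06 − 5 log₁₀(5.92×10^4/10)
  = 18.06 − 5 × 3.772 = 18.06 − 18.86 = -0.80.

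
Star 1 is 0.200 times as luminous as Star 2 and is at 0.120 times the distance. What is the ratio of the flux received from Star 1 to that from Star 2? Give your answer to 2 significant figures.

F = L/(4πd²), so F_1/F_2 = (L_1/L_2) / (d_1/d_2)²
= 0.200 / (0.120)² = 0.200 / 0.01440 = 13.89.

14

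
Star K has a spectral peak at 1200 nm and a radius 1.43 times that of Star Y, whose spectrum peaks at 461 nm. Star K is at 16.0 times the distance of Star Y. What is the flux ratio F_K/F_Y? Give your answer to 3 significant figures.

Wien's law: T_K/T_Y = λ_Y/λ_K = 461/1200 = 0.3842.
L_K/L_Y = (R_K/R_Y)²(T_K/T_Y)⁴ = (1.43)²(0.3842)⁴ = 0.04454.
F_K/F_Y = (L_K/L_Y)/(d_K/d_Y)² = 0.04454/(16.0)² = 1.740×10^-4.

1.74×10^-4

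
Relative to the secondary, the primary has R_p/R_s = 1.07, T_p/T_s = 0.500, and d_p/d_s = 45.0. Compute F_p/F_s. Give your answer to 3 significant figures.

3.53×10^-5

L_p/L_s = (R_p/R_s)²(T_p/T_s)⁴ = (1.07)² × (0.500)⁴ = 0.07156.
F_p/F_s = (L_p/L_s)/(d_p/d_s)² = 0.07156 / (45.0)² = 3.534×10^-5.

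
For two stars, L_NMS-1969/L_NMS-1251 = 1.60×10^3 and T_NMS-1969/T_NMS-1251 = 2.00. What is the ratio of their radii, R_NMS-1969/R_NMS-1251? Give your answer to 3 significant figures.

L ∝ R²T⁴ gives R ∝ √L / T², so
R_NMS-1969/R_NMS-1251 = √(1.60×10^3) / (2.00)² = 40.00 / 4.000 = 10.00.

10.0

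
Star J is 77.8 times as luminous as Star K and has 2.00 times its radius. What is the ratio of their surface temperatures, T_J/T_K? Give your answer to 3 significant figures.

L ∝ R²T⁴ gives T ∝ (L/R²)^(1/4), so
T_J/T_K = (77.8 / 2.00²)^(1/4) = (19.45)^(1/4) = 2.100.

2.10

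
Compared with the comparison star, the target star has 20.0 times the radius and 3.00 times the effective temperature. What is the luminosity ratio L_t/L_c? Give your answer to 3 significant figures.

3.24×10^4

From the Stefan–Boltzmann law, L ∝ R²T⁴, so
L_t/L_c = (R_t/R_c)² (T_t/T_c)⁴ = (20.0)² × (3.00)⁴ = 400.0 × 81.00 = 3.240×10^4.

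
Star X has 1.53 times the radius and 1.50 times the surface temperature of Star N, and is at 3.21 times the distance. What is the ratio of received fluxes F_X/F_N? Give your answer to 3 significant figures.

L_X/L_N = (R_X/R_N)²(T_X/T_N)⁴ = (1.53)² × (1.50)⁴ = 11.85.
F_X/F_N = (L_X/L_N)/(d_X/d_N)² = 11.85 / (3.21)² = 1.150.

1.15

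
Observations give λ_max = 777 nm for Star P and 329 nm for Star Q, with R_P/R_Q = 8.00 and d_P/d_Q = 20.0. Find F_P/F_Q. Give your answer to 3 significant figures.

Wien's law: T_P/T_Q = λ_Q/λ_P = 329/777 = 0.4234.
L_P/L_Q = (R_P/R_Q)²(T_P/T_Q)⁴ = (8.00)²(0.4234)⁴ = 2.057.
F_P/F_Q = (L_P/L_Q)/(d_P/d_Q)² = 2.057/(20.0)² = 0.005143.

0.00514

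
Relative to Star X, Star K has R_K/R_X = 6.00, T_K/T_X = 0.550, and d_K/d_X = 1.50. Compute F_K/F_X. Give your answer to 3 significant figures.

1.46

L_K/L_X = (R_K/R_X)²(T_K/T_X)⁴ = (6.00)² × (0.550)⁴ = 3.294.
F_K/F_X = (L_K/L_X)/(d_K/d_X)² = 3.294 / (1.50)² = 1.464.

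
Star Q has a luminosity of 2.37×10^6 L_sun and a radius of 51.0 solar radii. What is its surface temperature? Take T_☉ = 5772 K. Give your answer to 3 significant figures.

3.17×10^4 K

T/T_☉ = (L/L_☉)^(1/4) / (R/R_☉)^(1/2)
T = 5772 × (2.37×10^6)^(1/4) / √(51.0) = 5772 × 39.24 / 7.141 = 3.171×10^4 K.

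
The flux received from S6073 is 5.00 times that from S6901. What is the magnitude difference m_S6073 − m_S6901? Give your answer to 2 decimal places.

m_S6073 − m_S6901 = −2.5 log₁₀(F_S6073/F_S6901) = −2.5 log₁₀(5.00) = −2.5 × (0.699) = -1.747.

-1.75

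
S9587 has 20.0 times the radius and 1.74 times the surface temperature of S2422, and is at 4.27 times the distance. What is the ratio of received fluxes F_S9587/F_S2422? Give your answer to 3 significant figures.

201

L_S9587/L_S2422 = (R_S9587/R_S2422)²(T_S9587/T_S2422)⁴ = (20.0)² × (1.74)⁴ = 3667.
F_S9587/F_S2422 = (L_S9587/L_S2422)/(d_S9587/d_S2422)² = 3667 / (4.27)² = 201.1.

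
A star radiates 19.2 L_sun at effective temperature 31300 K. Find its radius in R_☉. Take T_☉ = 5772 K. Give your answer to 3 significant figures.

0.149 R_☉

R/R_☉ = √(L/L_☉) / (T/T_☉)² = √(19.2) / (5.423)²
       = 4.382 / 29.41 = 0.1490.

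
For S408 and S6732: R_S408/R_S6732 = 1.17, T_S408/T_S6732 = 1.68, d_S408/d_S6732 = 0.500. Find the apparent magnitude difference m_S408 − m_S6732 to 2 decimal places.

L_S408/L_S6732 = (1.17)²(1.68)⁴ = 10.90.
F_S408/F_S6732 = (L_S408/L_S6732)/(d_S408/d_S6732)² = 10.90/0.2500 = 43.62.
m_S408 − m_S6732 = −2.5 log₁₀(43.62) = -4.10.

-4.10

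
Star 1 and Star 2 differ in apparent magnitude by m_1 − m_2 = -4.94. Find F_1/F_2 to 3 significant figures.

F_1/F_2 = 10^(−(m_1 − m_2)/2.5) = 10^(4.94/2.5) = 10^1.976 = 94.62.

94.6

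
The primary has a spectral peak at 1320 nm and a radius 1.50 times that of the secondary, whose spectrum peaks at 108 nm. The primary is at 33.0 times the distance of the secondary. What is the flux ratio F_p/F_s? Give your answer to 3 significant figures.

9.26×10^-8

Wien's law: T_p/T_s = λ_s/λ_p = 108/1320 = 0.08182.
L_p/L_s = (R_p/R_s)²(T_p/T_s)⁴ = (1.50)²(0.08182)⁴ = 1.008×10^-4.
F_p/F_s = (L_p/L_s)/(d_p/d_s)² = 1.008×10^-4/(33.0)² = 9.259×10^-8.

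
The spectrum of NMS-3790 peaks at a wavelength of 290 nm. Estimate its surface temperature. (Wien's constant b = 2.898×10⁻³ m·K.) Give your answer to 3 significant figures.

9.99×10^3 K

T = b/λ_max = 2.898×10⁻³ / (290×10⁻⁹) = 9993 K.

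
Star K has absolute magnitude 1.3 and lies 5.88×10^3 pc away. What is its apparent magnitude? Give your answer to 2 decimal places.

15.15

m = M + 5 log₁₀(d/10 pc) = 1.3 + 5 log₁₀(5.88×10^3/10)
  = 1.3 + 5 × 2.769 = 1.3 + 13.85 = 15.15.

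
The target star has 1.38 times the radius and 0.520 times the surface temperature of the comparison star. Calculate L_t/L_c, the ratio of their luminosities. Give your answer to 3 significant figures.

From the Stefan–Boltzmann law, L ∝ R²T⁴, so
L_t/L_c = (R_t/R_c)² (T_t/T_c)⁴ = (1.38)² × (0.520)⁴ = 1.904 × 0.07312 = 0.1392.

0.139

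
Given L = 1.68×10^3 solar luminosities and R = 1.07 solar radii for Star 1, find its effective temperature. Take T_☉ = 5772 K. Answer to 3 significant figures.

T/T_☉ = (L/L_☉)^(1/4) / (R/R_☉)^(1/2)
T = 5772 × (1.68×10^3)^(1/4) / √(1.07) = 5772 × 6.402 / 1.034 = 3.572×10^4 K.

3.57×10^4 K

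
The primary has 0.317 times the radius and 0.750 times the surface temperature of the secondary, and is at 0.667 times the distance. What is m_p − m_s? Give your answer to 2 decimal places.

L_p/L_s = (0.317)²(0.750)⁴ = 0.03180.
F_p/F_s = (L_p/L_s)/(d_p/d_s)² = 0.03180/0.4449 = 0.07147.
m_p − m_s = −2.5 log₁₀(0.07147) = 2.86.

2.86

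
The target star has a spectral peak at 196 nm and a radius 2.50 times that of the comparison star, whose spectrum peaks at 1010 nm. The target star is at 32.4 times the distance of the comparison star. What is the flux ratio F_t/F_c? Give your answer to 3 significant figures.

4.20

Wien's law: T_t/T_c = λ_c/λ_t = 1010/196 = 5.153.
L_t/L_c = (R_t/R_c)²(T_t/T_c)⁴ = (2.50)²(5.153)⁴ = 4407.
F_t/F_c = (L_t/L_c)/(d_t/d_c)² = 4407/(32.4)² = 4.198.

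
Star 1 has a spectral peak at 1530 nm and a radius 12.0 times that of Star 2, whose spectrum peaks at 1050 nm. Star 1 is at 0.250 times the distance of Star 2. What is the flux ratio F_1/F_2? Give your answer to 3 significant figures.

511

Wien's law: T_1/T_2 = λ_2/λ_1 = 1050/1530 = 0.6863.
L_1/L_2 = (R_1/R_2)²(T_1/T_2)⁴ = (12.0)²(0.6863)⁴ = 31.94.
F_1/F_2 = (L_1/L_2)/(d_1/d_2)² = 31.94/(0.250)² = 511.1.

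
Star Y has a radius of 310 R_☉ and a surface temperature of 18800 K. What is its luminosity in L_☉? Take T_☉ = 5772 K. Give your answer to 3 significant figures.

L/L_☉ = (R/R_☉)² (T/T_☉)⁴ = (310)² × (18800/5772)⁴
       = 9.610×10^4 × (3.257)⁴ = 9.610×10^4 × 112.5 = 1.082×10^7.

1.08×10^7 L_☉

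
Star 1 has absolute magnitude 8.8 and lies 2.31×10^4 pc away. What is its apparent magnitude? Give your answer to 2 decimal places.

m = M + 5 log₁₀(d/10 pc) = 8.8 + 5 log₁₀(2.31×10^4/10)
  = 8.8 + 5 × 3.364 = 8.8 + 16.82 = 25.62.

25.62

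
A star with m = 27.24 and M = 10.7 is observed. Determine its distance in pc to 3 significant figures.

m − M = 5 log₁₀(d/10 pc)
27.24 − (10.7) = 16.54 = 5 log₁₀(d/10)
d = 10 × 10^(16.54/5) = 10 × 10^3.308 = 2.032×10^4 pc.

2.03×10^4 pc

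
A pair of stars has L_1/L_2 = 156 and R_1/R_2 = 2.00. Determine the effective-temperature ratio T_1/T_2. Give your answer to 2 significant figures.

2.5

L ∝ R²T⁴ gives T ∝ (L/R²)^(1/4), so
T_1/T_2 = (156 / 2.00²)^(1/4) = (39.00)^(1/4) = 2.499.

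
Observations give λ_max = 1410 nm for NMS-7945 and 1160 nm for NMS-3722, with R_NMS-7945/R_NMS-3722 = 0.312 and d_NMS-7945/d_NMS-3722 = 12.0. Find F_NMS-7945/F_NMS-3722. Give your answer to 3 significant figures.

3.10×10^-4

Wien's law: T_NMS-7945/T_NMS-3722 = λ_NMS-3722/λ_NMS-7945 = 1160/1410 = 0.8227.
L_NMS-7945/L_NMS-3722 = (R_NMS-7945/R_NMS-3722)²(T_NMS-7945/T_NMS-3722)⁴ = (0.312)²(0.8227)⁴ = 0.04459.
F_NMS-7945/F_NMS-3722 = (L_NMS-7945/L_NMS-3722)/(d_NMS-7945/d_NMS-3722)² = 0.04459/(12.0)² = 3.097×10^-4.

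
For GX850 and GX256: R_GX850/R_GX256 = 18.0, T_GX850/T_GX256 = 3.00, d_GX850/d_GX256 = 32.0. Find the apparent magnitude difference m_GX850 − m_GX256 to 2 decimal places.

L_GX850/L_GX256 = (18.0)²(3.00)⁴ = 2.624×10^4.
F_GX850/F_GX256 = (L_GX850/L_GX256)/(d_GX850/d_GX256)² = 2.624×10^4/1024 = 25.63.
m_GX850 − m_GX256 = −2.5 log₁₀(25.63) = -3.52.

-3.52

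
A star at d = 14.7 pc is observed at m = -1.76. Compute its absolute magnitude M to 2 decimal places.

-2.60

M = m − 5 log₁₀(d/10 pc) = -1.76 − 5 log₁₀(14.7/10)
  = -1.76 − 5 × 0.167 = -1.76 − 0.84 = -2.60.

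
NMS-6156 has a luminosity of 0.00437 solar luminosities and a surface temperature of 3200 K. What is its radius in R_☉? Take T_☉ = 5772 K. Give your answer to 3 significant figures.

R/R_☉ = √(L/L_☉) / (T/T_☉)² = √(0.00437) / (0.5544)²
       = 0.06611 / 0.3074 = 0.2151.

0.215 R_☉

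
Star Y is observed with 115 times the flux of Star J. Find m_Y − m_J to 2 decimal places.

m_Y − m_J = −2.5 log₁₀(F_Y/F_J) = −2.5 log₁₀(115) = −2.5 × (2.061) = -5.152.

-5.15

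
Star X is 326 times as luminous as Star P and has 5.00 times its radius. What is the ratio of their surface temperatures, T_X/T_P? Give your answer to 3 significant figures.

1.90

L ∝ R²T⁴ gives T ∝ (L/R²)^(1/4), so
T_X/T_P = (326 / 5.00²)^(1/4) = (13.04)^(1/4) = 1.900.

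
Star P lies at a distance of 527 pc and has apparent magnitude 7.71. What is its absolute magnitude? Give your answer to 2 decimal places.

-0.90

M = m − 5 log₁₀(d/10 pc) = 7.71 − 5 log₁₀(527/10)
  = 7.71 − 5 × 1.722 = 7.71 − 8.61 = -0.90.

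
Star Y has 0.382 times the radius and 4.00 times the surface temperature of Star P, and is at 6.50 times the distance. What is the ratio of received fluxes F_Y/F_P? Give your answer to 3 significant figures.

0.884

L_Y/L_P = (R_Y/R_P)²(T_Y/T_P)⁴ = (0.382)² × (4.00)⁴ = 37.36.
F_Y/F_P = (L_Y/L_P)/(d_Y/d_P)² = 37.36 / (6.50)² = 0.8842.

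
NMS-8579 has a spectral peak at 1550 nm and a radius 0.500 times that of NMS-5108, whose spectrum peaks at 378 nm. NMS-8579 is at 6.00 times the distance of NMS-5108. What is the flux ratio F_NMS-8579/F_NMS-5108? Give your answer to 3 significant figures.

Wien's law: T_NMS-8579/T_NMS-5108 = λ_NMS-5108/λ_NMS-8579 = 378/1550 = 0.2439.
L_NMS-8579/L_NMS-5108 = (R_NMS-8579/R_NMS-5108)²(T_NMS-8579/T_NMS-5108)⁴ = (0.500)²(0.2439)⁴ = 8.843×10^-4.
F_NMS-8579/F_NMS-5108 = (L_NMS-8579/L_NMS-5108)/(d_NMS-8579/d_NMS-5108)² = 8.843×10^-4/(6.00)² = 2.456×10^-5.

2.46×10^-5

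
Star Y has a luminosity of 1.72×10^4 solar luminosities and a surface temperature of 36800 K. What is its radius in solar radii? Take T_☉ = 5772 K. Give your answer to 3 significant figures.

3.23 solar radii

R/R_☉ = √(L/L_☉) / (T/T_☉)² = √(1.72×10^4) / (6.376)²
       = 131.1 / 40.65 = 3.226.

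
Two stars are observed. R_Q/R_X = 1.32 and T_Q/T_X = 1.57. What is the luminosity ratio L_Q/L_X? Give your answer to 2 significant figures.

11

From the Stefan–Boltzmann law, L ∝ R²T⁴, so
L_Q/L_X = (R_Q/R_X)² (T_Q/T_X)⁴ = (1.32)² × (1.57)⁴ = 1.742 × 6.076 = 10.59.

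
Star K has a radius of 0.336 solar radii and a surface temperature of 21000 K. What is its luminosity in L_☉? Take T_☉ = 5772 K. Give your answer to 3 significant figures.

L/L_☉ = (R/R_☉)² (T/T_☉)⁴ = (0.336)² × (21000/5772)⁴
       = 0.1129 × (3.638)⁴ = 0.1129 × 175.2 = 19.78.

19.8 L_☉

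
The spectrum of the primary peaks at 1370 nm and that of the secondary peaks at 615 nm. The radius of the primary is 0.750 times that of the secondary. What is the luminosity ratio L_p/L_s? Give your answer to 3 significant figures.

0.0228

Wien's law gives T ∝ 1/λ_max, so T_p/T_s = λ_s/λ_p = 615/1370 = 0.4489.
Then L ∝ R²T⁴ gives L_p/L_s = (0.750)² × (0.4489)⁴ = 0.5625 × 0.04061 = 0.02284.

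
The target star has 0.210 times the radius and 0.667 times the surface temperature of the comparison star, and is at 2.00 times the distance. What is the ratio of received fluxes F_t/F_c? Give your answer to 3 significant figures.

0.00218

L_t/L_c = (R_t/R_c)²(T_t/T_c)⁴ = (0.210)² × (0.667)⁴ = 0.008729.
F_t/F_c = (L_t/L_c)/(d_t/d_c)² = 0.008729 / (2.00)² = 0.002182.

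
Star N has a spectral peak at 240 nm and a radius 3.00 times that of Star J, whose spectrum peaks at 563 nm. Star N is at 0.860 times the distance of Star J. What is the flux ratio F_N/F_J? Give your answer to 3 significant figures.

Wien's law: T_N/T_J = λ_J/λ_N = 563/240 = 2.346.
L_N/L_J = (R_N/R_J)²(T_N/T_J)⁴ = (3.00)²(2.346)⁴ = 272.5.
F_N/F_J = (L_N/L_J)/(d_N/d_J)² = 272.5/(0.860)² = 368.5.

368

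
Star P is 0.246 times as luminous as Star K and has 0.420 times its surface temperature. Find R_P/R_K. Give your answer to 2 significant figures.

2.8

L ∝ R²T⁴ gives R ∝ √L / T², so
R_P/R_K = √(0.246) / (0.420)² = 0.4960 / 0.1764 = 2.812.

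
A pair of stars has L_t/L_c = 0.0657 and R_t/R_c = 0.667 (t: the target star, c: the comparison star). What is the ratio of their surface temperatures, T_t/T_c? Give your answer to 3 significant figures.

0.620

L ∝ R²T⁴ gives T ∝ (L/R²)^(1/4), so
T_t/T_c = (0.0657 / 0.667²)^(1/4) = (0.1477)^(1/4) = 0.6199.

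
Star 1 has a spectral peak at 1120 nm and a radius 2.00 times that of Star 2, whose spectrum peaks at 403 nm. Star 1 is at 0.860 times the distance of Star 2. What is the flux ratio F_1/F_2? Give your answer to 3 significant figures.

0.0907

Wien's law: T_1/T_2 = λ_2/λ_1 = 403/1120 = 0.3598.
L_1/L_2 = (R_1/R_2)²(T_1/T_2)⁴ = (2.00)²(0.3598)⁴ = 0.06705.
F_1/F_2 = (L_1/L_2)/(d_1/d_2)² = 0.06705/(0.860)² = 0.09066.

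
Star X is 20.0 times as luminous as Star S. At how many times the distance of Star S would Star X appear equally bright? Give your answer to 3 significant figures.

4.47

Equal flux requires L_X/d_X² = L_S/d_S², so d_X/d_S = √(L_X/L_S)
= √(20.0) = 4.472.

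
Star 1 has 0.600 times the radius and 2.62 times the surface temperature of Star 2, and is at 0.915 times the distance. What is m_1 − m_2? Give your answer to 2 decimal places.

-3.27

L_1/L_2 = (0.600)²(2.62)⁴ = 16.96.
F_1/F_2 = (L_1/L_2)/(d_1/d_2)² = 16.96/0.8372 = 20.26.
m_1 − m_2 = −2.5 log₁₀(20.26) = -3.27.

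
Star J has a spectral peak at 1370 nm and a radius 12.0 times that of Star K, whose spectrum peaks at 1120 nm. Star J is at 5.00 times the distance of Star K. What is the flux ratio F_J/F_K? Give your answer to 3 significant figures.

2.57

Wien's law: T_J/T_K = λ_K/λ_J = 1120/1370 = 0.8175.
L_J/L_K = (R_J/R_K)²(T_J/T_K)⁴ = (12.0)²(0.8175)⁴ = 64.32.
F_J/F_K = (L_J/L_K)/(d_J/d_K)² = 64.32/(5.00)² = 2.573.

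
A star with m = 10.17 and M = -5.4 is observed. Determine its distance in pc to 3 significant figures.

1.30×10^4 pc

m − M = 5 log₁₀(d/10 pc)
10.17 − (-5.4) = 15.57 = 5 log₁₀(d/10)
d = 10 × 10^(15.57/5) = 10 × 10^3.114 = 1.300×10^4 pc.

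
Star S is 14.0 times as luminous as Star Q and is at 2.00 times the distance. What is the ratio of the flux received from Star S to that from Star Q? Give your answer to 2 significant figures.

F = L/(4πd²), so F_S/F_Q = (L_S/L_Q) / (d_S/d_Q)²
= 14.0 / (2.00)² = 14.0 / 4.000 = 3.500.

3.5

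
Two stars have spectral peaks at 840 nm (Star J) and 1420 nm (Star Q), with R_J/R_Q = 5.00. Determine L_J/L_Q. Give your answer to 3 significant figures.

Wien's law gives T ∝ 1/λ_max, so T_J/T_Q = λ_Q/λ_J = 1420/840 = 1.690.
Then L ∝ R²T⁴ gives L_J/L_Q = (5.00)² × (1.690)⁴ = 25.00 × 8.167 = 204.2.

204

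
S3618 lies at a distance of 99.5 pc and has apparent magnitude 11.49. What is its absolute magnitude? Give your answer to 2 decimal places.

6.50

M = m − 5 log₁₀(d/10 pc) = 11.49 − 5 log₁₀(99.5/10)
  = 11.49 − 5 × 0.998 = 11.49 − 4.99 = 6.50.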